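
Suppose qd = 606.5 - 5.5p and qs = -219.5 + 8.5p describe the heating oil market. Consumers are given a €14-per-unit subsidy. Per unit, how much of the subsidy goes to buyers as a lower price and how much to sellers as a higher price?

Pre-subsidy: 606.5 - 5.5p = -219.5 + 8.5p gives p* = 59, q* = 282.
With the rebate, buyers effectively pay pb = ps − 14, where ps is the price sellers receive.
Demand in terms of ps becomes qd = 606.5 − 5.5(ps − 14) = 683.5 - 5.5ps. Setting this equal to supply: 683.5 - 5.5ps = -219.5 + 8.5ps, so ps = 64.5.
Buyers pay pb = 64.5 − 14 = 50.5; q' = -219.5 + 8.5·64.5 = 328.75.
Buyers' price falls by p* − pb = 59 − 50.5 = 8.5; sellers' price rises by ps − p* = 64.5 − 59 = 5.5.

Buyers gain €8.5 per unit; sellers gain €5.5 per unit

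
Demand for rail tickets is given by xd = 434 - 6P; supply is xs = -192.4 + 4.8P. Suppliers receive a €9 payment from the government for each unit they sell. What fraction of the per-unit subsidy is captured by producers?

Pre-subsidy: 434 - 6P = -192.4 + 4.8P gives P* = 58, x* = 86.
With the subsidy, sellers receive Ps = Pb + 9 for each unit, where Pb is the price buyers pay.
Supply in terms of Pb becomes xs = -192.4 + 4.8(Pb + 9) = -149.2 + 4.8Pb. Setting this equal to demand: 434 - 6Pb = -149.2 + 4.8Pb, so Pb = 54.
Sellers receive Ps = 54 + 9 = 63; x' = 434 − 6·54 = 110.
Buyers' price falls by P* − Pb = 58 − 54 = 4; sellers' price rises by Ps − P* = 63 − 58 = 5.
So producers capture 5/9 = 5/9 of each unit of subsidy.

Producer share = 5/9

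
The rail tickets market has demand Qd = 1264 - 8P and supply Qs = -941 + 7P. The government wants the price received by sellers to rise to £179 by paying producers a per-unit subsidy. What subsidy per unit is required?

Required subsidy s = £60 per unit

At a seller price of 179, quantity supplied is -941 + 7·179 = 312.
Buyers absorb 312 only when they pay Pb with 1264 − 8·Pb = 312, i.e. Pb = 119.
s = Ps − Pb = 179 − 119 = 60.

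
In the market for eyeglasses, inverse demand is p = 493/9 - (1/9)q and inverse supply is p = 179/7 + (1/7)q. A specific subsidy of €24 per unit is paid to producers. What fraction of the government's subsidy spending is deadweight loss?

DWL / government spending = 189/838

Pre-subsidy: 493/9 - (1/9)q = 179/7 + (1/7)q gives q* = 115 and p* = 42.
With the subsidy, sellers receive ps = pb + 24 for each unit, where pb is the price buyers pay.
On the curves, pb = 493/9 - (1/9)q and ps = 179/7 + (1/7)q; the wedge ps − pb = 24 gives 179/7 + (1/7)q − (493/9 - (1/9)q) = 24, so q' = 209.5.
Then pb = 493/9 − (1/9)·209.5 = 31.5 and ps = 179/7 + (1/7)·209.5 = 55.5.
ΔCS = ½(115 + 209.5)(42 − 31.5) = 1703.625; ΔPS = ½(115 + 209.5)(55.5 − 42) = 2190.375.
Government spending = 24 × 209.5 = 5028.
DWL = ½ × 24 × (209.5 − 115) = 1134; fraction = 1134 / 5028 = 189/838.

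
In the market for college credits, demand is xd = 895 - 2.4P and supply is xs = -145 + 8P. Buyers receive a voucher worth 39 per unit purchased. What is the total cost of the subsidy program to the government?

Government cost = 28353

Pre-subsidy: 895 - 2.4P = -145 + 8P gives P* = 100, x* = 655.
With the rebate, buyers effectively pay Pb = Ps − 39, where Ps is the price sellers receive.
Demand in terms of Ps becomes xd = 895 − 2.4(Ps − 39) = 988.6 - 2.4Ps. Setting this equal to supply: 988.6 - 2.4Ps = -145 + 8Ps, so Ps = 109.
Buyers pay Pb = 109 − 39 = 70; x' = -145 + 8·109 = 727.
Government outlay = subsidy × quantity = 39 × 727 = 28353.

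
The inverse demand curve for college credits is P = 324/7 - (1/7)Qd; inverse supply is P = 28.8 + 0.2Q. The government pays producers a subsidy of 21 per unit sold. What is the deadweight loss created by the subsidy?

Deadweight loss = 643.125

Pre-subsidy: 324/7 - (1/7)Q = 28.8 + 0.2Q gives Q* = 51 and P* = 39.
With the subsidy, sellers receive Ps = Pb + 21 for each unit, where Pb is the price buyers pay.
On the curves, Pb = 324/7 - (1/7)Q and Ps = 28.8 + 0.2Q; the wedge Ps − Pb = 21 gives 28.8 + 0.2Q − (324/7 - (1/7)Q) = 21, so Q' = 112.25.
Then Pb = 324/7 − (1/7)·112.25 = 30.25 and Ps = 28.8 + 0.2·112.25 = 51.25.
The subsidy expands output by 112.25 − 51 = 61.25 past the efficient level; on those units the gap between marginal cost and willingness to pay runs from 0 up to 21.
DWL = ½ × 21 × 61.25 = 643.125.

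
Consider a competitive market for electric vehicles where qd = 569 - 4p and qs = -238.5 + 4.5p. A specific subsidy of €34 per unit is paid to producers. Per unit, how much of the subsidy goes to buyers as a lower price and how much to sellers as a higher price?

Buyers gain €18 per unit; sellers gain €16 per unit

Pre-subsidy: 569 - 4p = -238.5 + 4.5p gives p* = 95, q* = 189.
With the subsidy, sellers receive ps = pb + 34 for each unit, where pb is the price buyers pay.
Supply in terms of pb becomes qs = -238.5 + 4.5(pb + 34) = -85.5 + 4.5pb. Setting this equal to demand: 569 - 4pb = -85.5 + 4.5pb, so pb = 77.
Sellers receive ps = 77 + 34 = 111; q' = 569 − 4·77 = 261.
Buyers' price falls by p* − pb = 95 − 77 = 18; sellers' price rises by ps − p* = 111 − 95 = 16.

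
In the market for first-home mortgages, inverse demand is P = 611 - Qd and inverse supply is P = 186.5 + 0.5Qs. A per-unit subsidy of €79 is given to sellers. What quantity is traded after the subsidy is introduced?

Pre-subsidy: 611 - Q = 186.5 + 0.5Q gives Q* = 283 and P* = 328.
With the subsidy, sellers receive Ps = Pb + 79 for each unit, where Pb is the price buyers pay.
On the curves, Pb = 611 - Q and Ps = 186.5 + 0.5Q; the wedge Ps − Pb = 79 gives 186.5 + 0.5Q − (611 - Q) = 79, so Q' = 1007/3.
Then Pb = 611 − 1·(1007/3) = 826/3 and Ps = 186.5 + 0.5·(1007/3) = 1063/3.

Q' = 1007/3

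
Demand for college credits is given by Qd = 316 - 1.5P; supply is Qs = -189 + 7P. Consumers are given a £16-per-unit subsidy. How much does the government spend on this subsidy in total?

Government cost = 67088/17

Pre-subsidy: 316 - 1.5P = -189 + 7P gives P* = 1010/17, Q* = 3857/17.
With the rebate, buyers effectively pay Pb = Ps − 16, where Ps is the price sellers receive.
Demand in terms of Ps becomes Qd = 316 − 1.5(Ps − 16) = 340 - 1.5Ps. Setting this equal to supply: 340 - 1.5Ps = -189 + 7Ps, so Ps = 1058/17.
Buyers pay Pb = 1058/17 − 16 = 786/17; Q' = -189 + 7·(1058/17) = 4193/17.
Government outlay = subsidy × quantity = 16 × 4193/17 = 67088/17.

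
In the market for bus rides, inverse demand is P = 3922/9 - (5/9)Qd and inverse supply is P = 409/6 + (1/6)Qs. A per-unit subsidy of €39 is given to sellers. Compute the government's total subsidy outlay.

Government cost = €21957

Pre-subsidy: 3922/9 - (5/9)Q = 409/6 + (1/6)Q gives Q* = 509 and P* = 153.
With the subsidy, sellers receive Ps = Pb + 39 for each unit, where Pb is the price buyers pay.
On the curves, Pb = 3922/9 - (5/9)Q and Ps = 409/6 + (1/6)Q; the wedge Ps − Pb = 39 gives 409/6 + (1/6)Q − (3922/9 - (5/9)Q) = 39, so Q' = 563.
Then Pb = 3922/9 − (5/9)·563 = 123 and Ps = 409/6 + (1/6)·563 = 162.
Government outlay = subsidy × quantity = 39 × 563 = 21957.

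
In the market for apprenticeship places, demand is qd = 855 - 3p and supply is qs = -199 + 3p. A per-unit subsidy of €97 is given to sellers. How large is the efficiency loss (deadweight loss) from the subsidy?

Deadweight loss = €7056.75

Pre-subsidy: 855 - 3p = -199 + 3p gives p* = 527/3, q* = 328.
With the subsidy, sellers receive ps = pb + 97 for each unit, where pb is the price buyers pay.
Supply in terms of pb becomes qs = -199 + 3(pb + 97) = 92 + 3pb. Setting this equal to demand: 855 - 3pb = 92 + 3pb, so pb = 763/6.
Sellers receive ps = 763/6 + 97 = 1345/6; q' = 855 − 3·(763/6) = 473.5.
The subsidy expands output by 473.5 − 328 = 145.5 past the efficient level; on those units the gap between marginal cost and willingness to pay runs from 0 up to 97.
DWL = ½ × 97 × 145.5 = 7056.75.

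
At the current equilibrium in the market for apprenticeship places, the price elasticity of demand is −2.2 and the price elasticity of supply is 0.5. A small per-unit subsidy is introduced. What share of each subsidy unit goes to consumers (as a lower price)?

For a small subsidy around the equilibrium, the benefit split depends on the relative slopes, which at a point are proportional to the elasticities.
Buyer share = εs/(εs + |εd|) = 0.5/(0.5 + 2.2) = 5/27; seller share = |εd|/(εs + |εd|) = 22/27.

Consumer share = 5/27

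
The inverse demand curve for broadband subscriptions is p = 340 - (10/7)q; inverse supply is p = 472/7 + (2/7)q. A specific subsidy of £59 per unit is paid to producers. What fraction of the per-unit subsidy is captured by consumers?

Consumer share = 5/6

Pre-subsidy: 340 - (10/7)q = 472/7 + (2/7)q gives q* = 159 and p* = 790/7.
With the subsidy, sellers receive ps = pb + 59 for each unit, where pb is the price buyers pay.
On the curves, pb = 340 - (10/7)q and ps = 472/7 + (2/7)q; the wedge ps − pb = 59 gives 472/7 + (2/7)q − (340 - (10/7)q) = 59, so q' = 2321/12.
Then pb = 340 − (10/7)·(2321/12) = 2675/42 and ps = 472/7 + (2/7)·(2321/12) = 5153/42.
Buyers' price falls by p* − pb = 790/7 − 2675/42 = 295/6; sellers' price rises by ps − p* = 5153/42 − 790/7 = 59/6.
So consumers capture (295/6)/59 = 5/6 of each unit of subsidy.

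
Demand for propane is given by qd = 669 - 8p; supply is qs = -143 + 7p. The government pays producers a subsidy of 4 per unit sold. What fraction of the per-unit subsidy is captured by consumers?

Consumer share = 7/15

Pre-subsidy: 669 - 8p = -143 + 7p gives p* = 812/15, q* = 3539/15.
With the subsidy, sellers receive ps = pb + 4 for each unit, where pb is the price buyers pay.
Supply in terms of pb becomes qs = -143 + 7(pb + 4) = -115 + 7pb. Setting this equal to demand: 669 - 8pb = -115 + 7pb, so pb = 784/15.
Sellers receive ps = 784/15 + 4 = 844/15; q' = 669 − 8·(784/15) = 3763/15.
Buyers' price falls by p* − pb = 812/15 − 784/15 = 28/15; sellers' price rises by ps − p* = 844/15 − 812/15 = 32/15.
So consumers capture (28/15)/4 = 7/15 of each unit of subsidy.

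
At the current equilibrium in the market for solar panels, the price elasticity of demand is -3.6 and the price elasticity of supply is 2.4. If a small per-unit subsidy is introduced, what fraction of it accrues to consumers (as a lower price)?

For a small subsidy around the equilibrium, the benefit split depends on the relative slopes, which at a point are proportional to the elasticities.
Buyer share = εs/(εs + |εd|) = 2.4/(2.4 + 3.6) = 0.4; seller share = |εd|/(εs + |εd|) = 0.6.

Consumer share = 0.4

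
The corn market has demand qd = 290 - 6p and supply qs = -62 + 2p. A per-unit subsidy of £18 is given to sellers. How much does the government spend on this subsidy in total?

Government cost = £954

Pre-subsidy: 290 - 6p = -62 + 2p gives p* = 44, q* = 26.
With the subsidy, sellers receive ps = pb + 18 for each unit, where pb is the price buyers pay.
Supply in terms of pb becomes qs = -62 + 2(pb + 18) = -26 + 2pb. Setting this equal to demand: 290 - 6pb = -26 + 2pb, so pb = 39.5.
Sellers receive ps = 39.5 + 18 = 57.5; q' = 290 − 6·39.5 = 53.
Government outlay = subsidy × quantity = 18 × 53 = 954.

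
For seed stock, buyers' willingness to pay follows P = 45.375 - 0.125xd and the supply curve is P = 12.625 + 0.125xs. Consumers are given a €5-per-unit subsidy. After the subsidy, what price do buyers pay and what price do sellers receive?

Buyers pay €26.5; sellers receive €31.5

Pre-subsidy: 45.375 - 0.125x = 12.625 + 0.125x gives x* = 131 and P* = 29.
With the rebate, buyers effectively pay Pb = Ps − 5, where Ps is the price sellers receive.
On the curves, Pb = 45.375 - 0.125x and Ps = 12.625 + 0.125x; the wedge Ps − Pb = 5 gives 12.625 + 0.125x − (45.375 - 0.125x) = 5, so x' = 151.
Then Pb = 45.375 − 0.125·151 = 26.5 and Ps = 12.625 + 0.125·151 = 31.5.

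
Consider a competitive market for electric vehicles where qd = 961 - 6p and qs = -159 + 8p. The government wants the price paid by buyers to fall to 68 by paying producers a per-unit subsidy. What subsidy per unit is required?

Required subsidy s = 21 per unit

At a buyer price of 68, quantity demanded is 961 − 6·68 = 553.
Sellers supply 553 only when they receive ps with -159 + 8·ps = 553, i.e. ps = 89.
s = ps − pb = 89 − 68 = 21.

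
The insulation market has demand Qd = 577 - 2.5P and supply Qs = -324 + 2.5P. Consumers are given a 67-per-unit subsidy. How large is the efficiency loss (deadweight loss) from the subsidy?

Deadweight loss = 2805.625

Pre-subsidy: 577 - 2.5P = -324 + 2.5P gives P* = 180.2, Q* = 126.5.
With the rebate, buyers effectively pay Pb = Ps − 67, where Ps is the price sellers receive.
Demand in terms of Ps becomes Qd = 577 − 2.5(Ps − 67) = 744.5 - 2.5Ps. Setting this equal to supply: 744.5 - 2.5Ps = -324 + 2.5Ps, so Ps = 213.7.
Buyers pay Pb = 213.7 − 67 = 146.7; Q' = -324 + 2.5·213.7 = 210.25.
The subsidy expands output by 210.25 − 126.5 = 83.75 past the efficient level; on those units the gap between marginal cost and willingness to pay runs from 0 up to 67.
DWL = ½ × 67 × 83.75 = 2805.625.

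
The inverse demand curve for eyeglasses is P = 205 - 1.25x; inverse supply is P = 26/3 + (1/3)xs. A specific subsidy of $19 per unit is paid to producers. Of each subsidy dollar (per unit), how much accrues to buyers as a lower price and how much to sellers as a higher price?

Buyers gain $15 per unit; sellers gain $4 per unit

Pre-subsidy: 205 - 1.25x = 26/3 + (1/3)x gives x* = 124 and P* = 50.
With the subsidy, sellers receive Ps = Pb + 19 for each unit, where Pb is the price buyers pay.
On the curves, Pb = 205 - 1.25x and Ps = 26/3 + (1/3)x; the wedge Ps − Pb = 19 gives 26/3 + (1/3)x − (205 - 1.25x) = 19, so x' = 136.
Then Pb = 205 − 1.25·136 = 35 and Ps = 26/3 + (1/3)·136 = 54.
Buyers' price falls by P* − Pb = 50 − 35 = 15; sellers' price rises by Ps − P* = 54 − 50 = 4.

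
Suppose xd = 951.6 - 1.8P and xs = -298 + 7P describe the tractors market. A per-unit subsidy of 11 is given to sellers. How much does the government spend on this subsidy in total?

Government cost = 7829.25

Pre-subsidy: 951.6 - 1.8P = -298 + 7P gives P* = 142, x* = 696.
With the subsidy, sellers receive Ps = Pb + 11 for each unit, where Pb is the price buyers pay.
Supply in terms of Pb becomes xs = -298 + 7(Pb + 11) = -221 + 7Pb. Setting this equal to demand: 951.6 - 1.8Pb = -221 + 7Pb, so Pb = 133.25.
Sellers receive Ps = 133.25 + 11 = 144.25; x' = 951.6 − 1.8·133.25 = 711.75.
Government outlay = subsidy × quantity = 11 × 711.75 = 7829.25.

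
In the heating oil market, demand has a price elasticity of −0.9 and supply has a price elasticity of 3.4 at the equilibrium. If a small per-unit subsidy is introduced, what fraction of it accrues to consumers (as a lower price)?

Consumer share = 34/43

For a small subsidy around the equilibrium, the benefit split depends on the relative slopes, which at a point are proportional to the elasticities.
Buyer share = εs/(εs + |εd|) = 3.4/(3.4 + 0.9) = 34/43; seller share = |εd|/(εs + |εd|) = 9/43.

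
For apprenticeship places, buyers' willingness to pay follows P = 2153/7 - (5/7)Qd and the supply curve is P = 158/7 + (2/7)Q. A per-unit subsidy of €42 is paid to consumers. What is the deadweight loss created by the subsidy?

Deadweight loss = €882

Pre-subsidy: 2153/7 - (5/7)Q = 158/7 + (2/7)Q gives Q* = 285 and P* = 104.
With the rebate, buyers effectively pay Pb = Ps − 42, where Ps is the price sellers receive.
On the curves, Pb = 2153/7 - (5/7)Q and Ps = 158/7 + (2/7)Q; the wedge Ps − Pb = 42 gives 158/7 + (2/7)Q − (2153/7 - (5/7)Q) = 42, so Q' = 327.
Then Pb = 2153/7 − (5/7)·327 = 74 and Ps = 158/7 + (2/7)·327 = 116.
The subsidy expands output by 327 − 285 = 42 past the efficient level; on those units the gap between marginal cost and willingness to pay runs from 0 up to 42.
DWL = ½ × 42 × 42 = 882.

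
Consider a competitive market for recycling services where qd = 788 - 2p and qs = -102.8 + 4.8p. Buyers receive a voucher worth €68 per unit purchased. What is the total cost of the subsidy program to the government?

Government cost = €42296

Pre-subsidy: 788 - 2p = -102.8 + 4.8p gives p* = 131, q* = 526.
With the rebate, buyers effectively pay pb = ps − 68, where ps is the price sellers receive.
Demand in terms of ps becomes qd = 788 − 2(ps − 68) = 924 - 2ps. Setting this equal to supply: 924 - 2ps = -102.8 + 4.8ps, so ps = 151.
Buyers pay pb = 151 − 68 = 83; q' = -102.8 + 4.8·151 = 622.
Government outlay = subsidy × quantity = 68 × 622 = 42296.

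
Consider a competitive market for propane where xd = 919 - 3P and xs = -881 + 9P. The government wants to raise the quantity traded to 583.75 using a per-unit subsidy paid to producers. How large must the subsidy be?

Required subsidy s = 51 per unit

At x = 583.75, invert demand for the buyer price: Pb = (919 − 583.75)/3 = 111.75; invert supply for the seller price: Ps = (583.75 − (-881))/9 = 162.75.
The subsidy must fill the gap: s = Ps − Pb = 162.75 − 111.75 = 51.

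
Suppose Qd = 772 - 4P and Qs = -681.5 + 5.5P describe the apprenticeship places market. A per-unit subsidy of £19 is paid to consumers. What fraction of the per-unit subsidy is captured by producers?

Pre-subsidy: 772 - 4P = -681.5 + 5.5P gives P* = 153, Q* = 160.
With the rebate, buyers effectively pay Pb = Ps − 19, where Ps is the price sellers receive.
Demand in terms of Ps becomes Qd = 772 − 4(Ps − 19) = 848 - 4Ps. Setting this equal to supply: 848 - 4Ps = -681.5 + 5.5Ps, so Ps = 161.
Buyers pay Pb = 161 − 19 = 142; Q' = -681.5 + 5.5·161 = 204.
Buyers' price falls by P* − Pb = 153 − 142 = 11; sellers' price rises by Ps − P* = 161 − 153 = 8.
So producers capture 8/19 = 8/19 of each unit of subsidy.

Producer share = 8/19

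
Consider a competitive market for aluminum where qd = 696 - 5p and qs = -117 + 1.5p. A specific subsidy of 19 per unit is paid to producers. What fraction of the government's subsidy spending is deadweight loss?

DWL / government spending = 95/802

Pre-subsidy: 696 - 5p = -117 + 1.5p gives p* = 1626/13, q* = 918/13.
With the subsidy, sellers receive ps = pb + 19 for each unit, where pb is the price buyers pay.
Supply in terms of pb becomes qs = -117 + 1.5(pb + 19) = -88.5 + 1.5pb. Setting this equal to demand: 696 - 5pb = -88.5 + 1.5pb, so pb = 1569/13.
Sellers receive ps = 1569/13 + 19 = 1816/13; q' = 696 − 5·(1569/13) = 1203/13.
ΔCS = ½(918/13 + 1203/13)(1626/13 − 1569/13) = 120897/338; ΔPS = ½(918/13 + 1203/13)(1816/13 − 1626/13) = 201495/169.
Government spending = 19 × 1203/13 = 22857/13.
DWL = ½ × 19 × (1203/13 − 918/13) = 5415/26; fraction = (5415/26) / (22857/13) = 95/802.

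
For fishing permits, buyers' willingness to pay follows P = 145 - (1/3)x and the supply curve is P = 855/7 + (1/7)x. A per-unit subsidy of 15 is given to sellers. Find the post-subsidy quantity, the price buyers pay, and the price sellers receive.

Pre-subsidy: 145 - (1/3)x = 855/7 + (1/7)x gives x* = 48 and P* = 129.
With the subsidy, sellers receive Ps = Pb + 15 for each unit, where Pb is the price buyers pay.
On the curves, Pb = 145 - (1/3)x and Ps = 855/7 + (1/7)x; the wedge Ps − Pb = 15 gives 855/7 + (1/7)x − (145 - (1/3)x) = 15, so x' = 79.5.
Then Pb = 145 − (1/3)·79.5 = 118.5 and Ps = 855/7 + (1/7)·79.5 = 133.5.

x' = 79.5; buyers pay 118.5; sellers receive 133.5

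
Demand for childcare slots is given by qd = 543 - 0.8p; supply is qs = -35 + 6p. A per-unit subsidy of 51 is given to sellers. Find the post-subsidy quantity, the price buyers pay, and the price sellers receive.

q' = 511; buyers pay 40; sellers receive 91

Pre-subsidy: 543 - 0.8p = -35 + 6p gives p* = 85, q* = 475.
With the subsidy, sellers receive ps = pb + 51 for each unit, where pb is the price buyers pay.
Supply in terms of pb becomes qs = -35 + 6(pb + 51) = 271 + 6pb. Setting this equal to demand: 543 - 0.8pb = 271 + 6pb, so pb = 40.
Sellers receive ps = 40 + 51 = 91; q' = 543 − 0.8·40 = 511.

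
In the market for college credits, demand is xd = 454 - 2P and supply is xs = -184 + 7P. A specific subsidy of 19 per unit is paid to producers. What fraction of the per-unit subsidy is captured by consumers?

Consumer share = 7/9

Pre-subsidy: 454 - 2P = -184 + 7P gives P* = 638/9, x* = 2810/9.
With the subsidy, sellers receive Ps = Pb + 19 for each unit, where Pb is the price buyers pay.
Supply in terms of Pb becomes xs = -184 + 7(Pb + 19) = -51 + 7Pb. Setting this equal to demand: 454 - 2Pb = -51 + 7Pb, so Pb = 505/9.
Sellers receive Ps = 505/9 + 19 = 676/9; x' = 454 − 2·(505/9) = 3076/9.
Buyers' price falls by P* − Pb = 638/9 − 505/9 = 133/9; sellers' price rises by Ps − P* = 676/9 − 638/9 = 38/9.
So consumers capture (133/9)/19 = 7/9 of each unit of subsidy.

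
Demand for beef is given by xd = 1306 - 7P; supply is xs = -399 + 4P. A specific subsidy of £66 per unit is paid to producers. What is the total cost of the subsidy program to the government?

Government cost = £25674

Pre-subsidy: 1306 - 7P = -399 + 4P gives P* = 155, x* = 221.
With the subsidy, sellers receive Ps = Pb + 66 for each unit, where Pb is the price buyers pay.
Supply in terms of Pb becomes xs = -399 + 4(Pb + 66) = -135 + 4Pb. Setting this equal to demand: 1306 - 7Pb = -135 + 4Pb, so Pb = 131.
Sellers receive Ps = 131 + 66 = 197; x' = 1306 − 7·131 = 389.
Government outlay = subsidy × quantity = 66 × 389 = 25674.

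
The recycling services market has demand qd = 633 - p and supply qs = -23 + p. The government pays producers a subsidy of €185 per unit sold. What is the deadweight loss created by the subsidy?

Pre-subsidy: 633 - p = -23 + p gives p* = 328, q* = 305.
With the subsidy, sellers receive ps = pb + 185 for each unit, where pb is the price buyers pay.
Supply in terms of pb becomes qs = -23 + 1(pb + 185) = 162 + pb. Setting this equal to demand: 633 - pb = 162 + pb, so pb = 235.5.
Sellers receive ps = 235.5 + 185 = 420.5; q' = 633 − 1·235.5 = 397.5.
The subsidy expands output by 397.5 − 305 = 92.5 past the efficient level; on those units the gap between marginal cost and willingness to pay runs from 0 up to 185.
DWL = ½ × 185 × 92.5 = 8556.25.

Deadweight loss = €8556.25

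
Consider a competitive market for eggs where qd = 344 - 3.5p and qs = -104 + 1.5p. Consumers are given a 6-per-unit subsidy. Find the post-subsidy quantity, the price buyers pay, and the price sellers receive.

Pre-subsidy: 344 - 3.5p = -104 + 1.5p gives p* = 89.6, q* = 30.4.
With the rebate, buyers effectively pay pb = ps − 6, where ps is the price sellers receive.
Demand in terms of ps becomes qd = 344 − 3.5(ps − 6) = 365 - 3.5ps. Setting this equal to supply: 365 - 3.5ps = -104 + 1.5ps, so ps = 93.8.
Buyers pay pb = 93.8 − 6 = 87.8; q' = -104 + 1.5·93.8 = 36.7.

q' = 36.7; buyers pay 87.8; sellers receive 93.8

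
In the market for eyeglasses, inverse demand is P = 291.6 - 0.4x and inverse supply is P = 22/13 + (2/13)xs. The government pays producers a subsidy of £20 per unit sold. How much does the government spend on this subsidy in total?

Government cost = 100720/9

Pre-subsidy: 291.6 - 0.4x = 22/13 + (2/13)x gives x* = 4711/9 and P* = 740/9.
With the subsidy, sellers receive Ps = Pb + 20 for each unit, where Pb is the price buyers pay.
On the curves, Pb = 291.6 - 0.4x and Ps = 22/13 + (2/13)x; the wedge Ps − Pb = 20 gives 22/13 + (2/13)x − (291.6 - 0.4x) = 20, so x' = 5036/9.
Then Pb = 291.6 − 0.4·(5036/9) = 610/9 and Ps = 22/13 + (2/13)·(5036/9) = 790/9.
Government outlay = subsidy × quantity = 20 × 5036/9 = 100720/9.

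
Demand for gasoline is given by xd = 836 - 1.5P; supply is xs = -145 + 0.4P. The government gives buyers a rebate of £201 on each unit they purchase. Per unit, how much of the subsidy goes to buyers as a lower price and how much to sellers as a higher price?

Buyers gain 804/19 per unit; sellers gain 3015/19 per unit

Pre-subsidy: 836 - 1.5P = -145 + 0.4P gives P* = 9810/19, x* = 1169/19.
With the rebate, buyers effectively pay Pb = Ps − 201, where Ps is the price sellers receive.
Demand in terms of Ps becomes xd = 836 − 1.5(Ps − 201) = 1137.5 - 1.5Ps. Setting this equal to supply: 1137.5 - 1.5Ps = -145 + 0.4Ps, so Ps = 675.
Buyers pay Pb = 675 − 201 = 474; x' = -145 + 0.4·675 = 125.
Buyers' price falls by P* − Pb = 9810/19 − 474 = 804/19; sellers' price rises by Ps − P* = 675 − 9810/19 = 3015/19.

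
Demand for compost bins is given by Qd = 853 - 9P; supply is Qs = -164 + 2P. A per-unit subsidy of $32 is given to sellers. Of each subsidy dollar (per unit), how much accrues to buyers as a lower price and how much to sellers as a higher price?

Pre-subsidy: 853 - 9P = -164 + 2P gives P* = 1017/11, Q* = 230/11.
With the subsidy, sellers receive Ps = Pb + 32 for each unit, where Pb is the price buyers pay.
Supply in terms of Pb becomes Qs = -164 + 2(Pb + 32) = -100 + 2Pb. Setting this equal to demand: 853 - 9Pb = -100 + 2Pb, so Pb = 953/11.
Sellers receive Ps = 953/11 + 32 = 1305/11; Q' = 853 − 9·(953/11) = 806/11.
Buyers' price falls by P* − Pb = 1017/11 − 953/11 = 64/11; sellers' price rises by Ps − P* = 1305/11 − 1017/11 = 288/11.

Buyers gain 64/11 per unit; sellers gain 288/11 per unit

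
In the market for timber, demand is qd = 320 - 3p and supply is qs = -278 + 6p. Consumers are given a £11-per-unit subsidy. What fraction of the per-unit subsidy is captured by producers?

Producer share = 1/3

Pre-subsidy: 320 - 3p = -278 + 6p gives p* = 598/9, q* = 362/3.
With the rebate, buyers effectively pay pb = ps − 11, where ps is the price sellers receive.
Demand in terms of ps becomes qd = 320 − 3(ps − 11) = 353 - 3ps. Setting this equal to supply: 353 - 3ps = -278 + 6ps, so ps = 631/9.
Buyers pay pb = 631/9 − 11 = 532/9; q' = -278 + 6·(631/9) = 428/3.
Buyers' price falls by p* − pb = 598/9 − 532/9 = 22/3; sellers' price rises by ps − p* = 631/9 − 598/9 = 11/3.
So producers capture (11/3)/11 = 1/3 of each unit of subsidy.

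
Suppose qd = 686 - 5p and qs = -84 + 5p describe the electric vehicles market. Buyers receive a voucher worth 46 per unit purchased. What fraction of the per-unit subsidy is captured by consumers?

Pre-subsidy: 686 - 5p = -84 + 5p gives p* = 77, q* = 301.
With the rebate, buyers effectively pay pb = ps − 46, where ps is the price sellers receive.
Demand in terms of ps becomes qd = 686 − 5(ps − 46) = 916 - 5ps. Setting this equal to supply: 916 - 5ps = -84 + 5ps, so ps = 100.
Buyers pay pb = 100 − 46 = 54; q' = -84 + 5·100 = 416.
Buyers' price falls by p* − pb = 77 − 54 = 23; sellers' price rises by ps − p* = 100 − 77 = 23.
So consumers capture 23/46 = 0.5 of each unit of subsidy.

Consumer share = 0.5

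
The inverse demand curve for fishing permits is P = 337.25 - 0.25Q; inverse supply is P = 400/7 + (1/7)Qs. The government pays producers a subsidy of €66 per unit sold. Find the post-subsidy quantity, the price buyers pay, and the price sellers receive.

Q' = 881; buyers pay €117; sellers receive €183

Pre-subsidy: 337.25 - 0.25Q = 400/7 + (1/7)Q gives Q* = 713 and P* = 159.
With the subsidy, sellers receive Ps = Pb + 66 for each unit, where Pb is the price buyers pay.
On the curves, Pb = 337.25 - 0.25Q and Ps = 400/7 + (1/7)Q; the wedge Ps − Pb = 66 gives 400/7 + (1/7)Q − (337.25 - 0.25Q) = 66, so Q' = 881.
Then Pb = 337.25 − 0.25·881 = 117 and Ps = 400/7 + (1/7)·881 = 183.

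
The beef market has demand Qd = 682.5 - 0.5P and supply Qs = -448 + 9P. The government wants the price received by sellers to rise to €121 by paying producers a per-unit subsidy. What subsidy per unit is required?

Required subsidy s = €38 per unit

At a seller price of 121, quantity supplied is -448 + 9·121 = 641.
Buyers absorb 641 only when they pay Pb with 682.5 − 0.5·Pb = 641, i.e. Pb = 83.
s = Ps − Pb = 121 − 83 = 38.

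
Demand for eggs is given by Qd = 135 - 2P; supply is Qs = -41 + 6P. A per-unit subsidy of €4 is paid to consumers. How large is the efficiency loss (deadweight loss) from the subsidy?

Pre-subsidy: 135 - 2P = -41 + 6P gives P* = 22, Q* = 91.
With the rebate, buyers effectively pay Pb = Ps − 4, where Ps is the price sellers receive.
Demand in terms of Ps becomes Qd = 135 − 2(Ps − 4) = 143 - 2Ps. Setting this equal to supply: 143 - 2Ps = -41 + 6Ps, so Ps = 23.
Buyers pay Pb = 23 − 4 = 19; Q' = -41 + 6·23 = 97.
The subsidy expands output by 97 − 91 = 6 past the efficient level; on those units the gap between marginal cost and willingness to pay runs from 0 up to 4.
DWL = ½ × 4 × 6 = 12.

Deadweight loss = €12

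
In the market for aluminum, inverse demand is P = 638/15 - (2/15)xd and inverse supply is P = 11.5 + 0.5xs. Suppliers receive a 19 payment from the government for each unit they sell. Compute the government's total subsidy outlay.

Government cost = 1501

Pre-subsidy: 638/15 - (2/15)x = 11.5 + 0.5x gives x* = 49 and P* = 36.
With the subsidy, sellers receive Ps = Pb + 19 for each unit, where Pb is the price buyers pay.
On the curves, Pb = 638/15 - (2/15)x and Ps = 11.5 + 0.5x; the wedge Ps − Pb = 19 gives 11.5 + 0.5x − (638/15 - (2/15)x) = 19, so x' = 79.
Then Pb = 638/15 − (2/15)·79 = 32 and Ps = 11.5 + 0.5·79 = 51.
Government outlay = subsidy × quantity = 19 × 79 = 1501.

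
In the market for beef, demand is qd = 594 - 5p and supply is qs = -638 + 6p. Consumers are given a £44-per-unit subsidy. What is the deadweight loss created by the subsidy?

Pre-subsidy: 594 - 5p = -638 + 6p gives p* = 112, q* = 34.
With the rebate, buyers effectively pay pb = ps − 44, where ps is the price sellers receive.
Demand in terms of ps becomes qd = 594 − 5(ps − 44) = 814 - 5ps. Setting this equal to supply: 814 - 5ps = -638 + 6ps, so ps = 132.
Buyers pay pb = 132 − 44 = 88; q' = -638 + 6·132 = 154.
The subsidy expands output by 154 − 34 = 120 past the efficient level; on those units the gap between marginal cost and willingness to pay runs from 0 up to 44.
DWL = ½ × 44 × 120 = 2640.

Deadweight loss = £2640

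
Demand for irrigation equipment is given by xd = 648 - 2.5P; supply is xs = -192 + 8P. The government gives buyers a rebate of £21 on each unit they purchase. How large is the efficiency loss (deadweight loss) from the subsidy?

Deadweight loss = £420

Pre-subsidy: 648 - 2.5P = -192 + 8P gives P* = 80, x* = 448.
With the rebate, buyers effectively pay Pb = Ps − 21, where Ps is the price sellers receive.
Demand in terms of Ps becomes xd = 648 − 2.5(Ps − 21) = 700.5 - 2.5Ps. Setting this equal to supply: 700.5 - 2.5Ps = -192 + 8Ps, so Ps = 85.
Buyers pay Pb = 85 − 21 = 64; x' = -192 + 8·85 = 488.
The subsidy expands output by 488 − 448 = 40 past the efficient level; on those units the gap between marginal cost and willingness to pay runs from 0 up to 21.
DWL = ½ × 21 × 40 = 420.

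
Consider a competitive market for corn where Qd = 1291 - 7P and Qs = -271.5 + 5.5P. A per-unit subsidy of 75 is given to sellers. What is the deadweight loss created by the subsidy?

Deadweight loss = 8662.5

Pre-subsidy: 1291 - 7P = -271.5 + 5.5P gives P* = 125, Q* = 416.
With the subsidy, sellers receive Ps = Pb + 75 for each unit, where Pb is the price buyers pay.
Supply in terms of Pb becomes Qs = -271.5 + 5.5(Pb + 75) = 141 + 5.5Pb. Setting this equal to demand: 1291 - 7Pb = 141 + 5.5Pb, so Pb = 92.
Sellers receive Ps = 92 + 75 = 167; Q' = 1291 − 7·92 = 647.
The subsidy expands output by 647 − 416 = 231 past the efficient level; on those units the gap between marginal cost and willingness to pay runs from 0 up to 75.
DWL = ½ × 75 × 231 = 8662.5.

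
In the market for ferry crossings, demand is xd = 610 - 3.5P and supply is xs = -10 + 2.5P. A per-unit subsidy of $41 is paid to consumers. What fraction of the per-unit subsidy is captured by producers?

Producer share = 7/12

Pre-subsidy: 610 - 3.5P = -10 + 2.5P gives P* = 310/3, x* = 745/3.
With the rebate, buyers effectively pay Pb = Ps − 41, where Ps is the price sellers receive.
Demand in terms of Ps becomes xd = 610 − 3.5(Ps − 41) = 753.5 - 3.5Ps. Setting this equal to supply: 753.5 - 3.5Ps = -10 + 2.5Ps, so Ps = 127.25.
Buyers pay Pb = 127.25 − 41 = 86.25; x' = -10 + 2.5·127.25 = 308.125.
Buyers' price falls by P* − Pb = 310/3 − 86.25 = 205/12; sellers' price rises by Ps − P* = 127.25 − 310/3 = 287/12.
So producers capture (287/12)/41 = 7/12 of each unit of subsidy.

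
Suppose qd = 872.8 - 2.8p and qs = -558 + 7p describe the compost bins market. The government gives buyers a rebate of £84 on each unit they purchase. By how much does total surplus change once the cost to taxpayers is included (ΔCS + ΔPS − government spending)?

Net change in total surplus = -£7056

Pre-subsidy: 872.8 - 2.8p = -558 + 7p gives p* = 146, q* = 464.
With the rebate, buyers effectively pay pb = ps − 84, where ps is the price sellers receive.
Demand in terms of ps becomes qd = 872.8 − 2.8(ps − 84) = 1108 - 2.8ps. Setting this equal to supply: 1108 - 2.8ps = -558 + 7ps, so ps = 170.
Buyers pay pb = 170 − 84 = 86; q' = -558 + 7·170 = 632.
ΔCS = ½(464 + 632)(146 − 86) = 32880; ΔPS = ½(464 + 632)(170 − 146) = 13152.
Government spending = 84 × 632 = 53088.
Net change = 32880 + 13152 − 53088 = -7056. The loss equals the DWL triangle ½·84·168.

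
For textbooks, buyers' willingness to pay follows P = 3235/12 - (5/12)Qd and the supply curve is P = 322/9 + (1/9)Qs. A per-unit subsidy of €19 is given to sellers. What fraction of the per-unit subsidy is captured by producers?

Pre-subsidy: 3235/12 - (5/12)Q = 322/9 + (1/9)Q gives Q* = 443 and P* = 85.
With the subsidy, sellers receive Ps = Pb + 19 for each unit, where Pb is the price buyers pay.
On the curves, Pb = 3235/12 - (5/12)Q and Ps = 322/9 + (1/9)Q; the wedge Ps − Pb = 19 gives 322/9 + (1/9)Q − (3235/12 - (5/12)Q) = 19, so Q' = 479.
Then Pb = 3235/12 − (5/12)·479 = 70 and Ps = 322/9 + (1/9)·479 = 89.
Buyers' price falls by P* − Pb = 85 − 70 = 15; sellers' price rises by Ps − P* = 89 − 85 = 4.
So producers capture 4/19 = 4/19 of each unit of subsidy.

Producer share = 4/19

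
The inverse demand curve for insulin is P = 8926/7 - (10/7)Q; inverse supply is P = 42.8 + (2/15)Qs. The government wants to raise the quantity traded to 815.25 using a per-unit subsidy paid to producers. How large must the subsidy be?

At Q = 815.25, from the demand curve buyers pay Pb = 8926/7 − (10/7)·815.25 = 110.5; from the supply curve sellers need Ps = 42.8 + (2/15)·815.25 = 151.5.
The subsidy must fill the gap: s = Ps − Pb = 151.5 − 110.5 = 41.

Required subsidy s = 41 per unit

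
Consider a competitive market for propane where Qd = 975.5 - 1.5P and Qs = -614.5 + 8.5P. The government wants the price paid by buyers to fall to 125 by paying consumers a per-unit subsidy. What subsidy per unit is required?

Required subsidy s = 40 per unit

At a buyer price of 125, quantity demanded is 975.5 − 1.5·125 = 788.
Sellers supply 788 only when they receive Ps with -614.5 + 8.5·Ps = 788, i.e. Ps = 165.
s = Ps − Pb = 165 − 125 = 40.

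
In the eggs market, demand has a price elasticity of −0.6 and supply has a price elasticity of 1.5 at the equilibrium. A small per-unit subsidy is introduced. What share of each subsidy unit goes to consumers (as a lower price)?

Consumer share = 5/7

For a small subsidy around the equilibrium, the benefit split depends on the relative slopes, which at a point are proportional to the elasticities.
Buyer share = εs/(εs + |εd|) = 1.5/(1.5 + 0.6) = 5/7; seller share = |εd|/(εs + |εd|) = 2/7.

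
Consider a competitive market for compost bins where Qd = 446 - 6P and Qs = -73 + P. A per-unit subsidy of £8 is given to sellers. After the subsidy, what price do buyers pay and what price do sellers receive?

Buyers pay £73; sellers receive £81

Pre-subsidy: 446 - 6P = -73 + P gives P* = 519/7, Q* = 8/7.
With the subsidy, sellers receive Ps = Pb + 8 for each unit, where Pb is the price buyers pay.
Supply in terms of Pb becomes Qs = -73 + 1(Pb + 8) = -65 + Pb. Setting this equal to demand: 446 - 6Pb = -65 + Pb, so Pb = 73.
Sellers receive Ps = 73 + 8 = 81; Q' = 446 − 6·73 = 8.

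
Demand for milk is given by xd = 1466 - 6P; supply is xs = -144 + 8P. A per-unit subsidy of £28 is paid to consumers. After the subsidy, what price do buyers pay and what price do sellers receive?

Pre-subsidy: 1466 - 6P = -144 + 8P gives P* = 115, x* = 776.
With the rebate, buyers effectively pay Pb = Ps − 28, where Ps is the price sellers receive.
Demand in terms of Ps becomes xd = 1466 − 6(Ps − 28) = 1634 - 6Ps. Setting this equal to supply: 1634 - 6Ps = -144 + 8Ps, so Ps = 127.
Buyers pay Pb = 127 − 28 = 99; x' = -144 + 8·127 = 872.

Buyers pay £99; sellers receive £127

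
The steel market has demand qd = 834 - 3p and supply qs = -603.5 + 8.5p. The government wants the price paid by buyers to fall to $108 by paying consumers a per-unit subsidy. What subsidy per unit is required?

Required subsidy s = $23 per unit

At a buyer price of 108, quantity demanded is 834 − 3·108 = 510.
Sellers supply 510 only when they receive ps with -603.5 + 8.5·ps = 510, i.e. ps = 131.
s = ps − pb = 131 − 108 = 23.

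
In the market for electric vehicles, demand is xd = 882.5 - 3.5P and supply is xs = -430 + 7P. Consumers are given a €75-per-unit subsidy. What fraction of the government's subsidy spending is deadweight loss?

DWL / government spending = 35/248

Pre-subsidy: 882.5 - 3.5P = -430 + 7P gives P* = 125, x* = 445.
With the rebate, buyers effectively pay Pb = Ps − 75, where Ps is the price sellers receive.
Demand in terms of Ps becomes xd = 882.5 − 3.5(Ps − 75) = 1145 - 3.5Ps. Setting this equal to supply: 1145 - 3.5Ps = -430 + 7Ps, so Ps = 150.
Buyers pay Pb = 150 − 75 = 75; x' = -430 + 7·150 = 620.
ΔCS = ½(445 + 620)(125 − 75) = 26625; ΔPS = ½(445 + 620)(150 − 125) = 13312.5.
Government spending = 75 × 620 = 46500.
DWL = ½ × 75 × (620 − 445) = 6562.5; fraction = 6562.5 / 46500 = 35/248.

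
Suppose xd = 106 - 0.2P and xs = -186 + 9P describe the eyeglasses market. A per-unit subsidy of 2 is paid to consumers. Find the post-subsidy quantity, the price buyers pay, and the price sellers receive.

Pre-subsidy: 106 - 0.2P = -186 + 9P gives P* = 730/23, x* = 2292/23.
With the rebate, buyers effectively pay Pb = Ps − 2, where Ps is the price sellers receive.
Demand in terms of Ps becomes xd = 106 − 0.2(Ps − 2) = 106.4 - 0.2Ps. Setting this equal to supply: 106.4 - 0.2Ps = -186 + 9Ps, so Ps = 731/23.
Buyers pay Pb = 731/23 − 2 = 685/23; x' = -186 + 9·(731/23) = 2301/23.

x' = 2301/23; buyers pay 685/23; sellers receive 731/23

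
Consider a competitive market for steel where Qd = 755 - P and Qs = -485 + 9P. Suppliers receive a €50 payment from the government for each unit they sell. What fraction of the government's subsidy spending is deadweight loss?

DWL / government spending = 45/1352

Pre-subsidy: 755 - P = -485 + 9P gives P* = 124, Q* = 631.
With the subsidy, sellers receive Ps = Pb + 50 for each unit, where Pb is the price buyers pay.
Supply in terms of Pb becomes Qs = -485 + 9(Pb + 50) = -35 + 9Pb. Setting this equal to demand: 755 - Pb = -35 + 9Pb, so Pb = 79.
Sellers receive Ps = 79 + 50 = 129; Q' = 755 − 1·79 = 676.
ΔCS = ½(631 + 676)(124 − 79) = 29407.5; ΔPS = ½(631 + 676)(129 − 124) = 3267.5.
Government spending = 50 × 676 = 33800.
DWL = ½ × 50 × (676 − 631) = 1125; fraction = 1125 / 33800 = 45/1352.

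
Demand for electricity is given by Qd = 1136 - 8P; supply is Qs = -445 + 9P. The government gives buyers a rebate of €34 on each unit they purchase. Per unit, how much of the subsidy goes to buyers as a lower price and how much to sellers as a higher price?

Pre-subsidy: 1136 - 8P = -445 + 9P gives P* = 93, Q* = 392.
With the rebate, buyers effectively pay Pb = Ps − 34, where Ps is the price sellers receive.
Demand in terms of Ps becomes Qd = 1136 − 8(Ps − 34) = 1408 - 8Ps. Setting this equal to supply: 1408 - 8Ps = -445 + 9Ps, so Ps = 109.
Buyers pay Pb = 109 − 34 = 75; Q' = -445 + 9·109 = 536.
Buyers' price falls by P* − Pb = 93 − 75 = 18; sellers' price rises by Ps − P* = 109 − 93 = 16.

Buyers gain €18 per unit; sellers gain €16 per unit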